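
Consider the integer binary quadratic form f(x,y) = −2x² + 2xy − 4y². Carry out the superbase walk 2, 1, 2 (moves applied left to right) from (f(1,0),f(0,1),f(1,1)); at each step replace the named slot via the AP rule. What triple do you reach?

start (-2,-4,-4) = (f(1,0),f(0,1),f(1,1))
replace slot 2: 2·((-2)+(-4)) − (-4) = -8 → (-2,-8,-4)
replace slot 1: 2·((-8)+(-4)) − (-2) = -22 → (-22,-8,-4)
replace slot 2: 2·((-22)+(-4)) − (-8) = -44 → (-22,-44,-4)

-22,-44,-4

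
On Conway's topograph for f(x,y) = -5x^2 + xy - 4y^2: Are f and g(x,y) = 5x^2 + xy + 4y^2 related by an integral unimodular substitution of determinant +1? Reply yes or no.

D₁ = -79, D₂ = -79
f is negative-definite; reduce −f:
−f: flip: (5,-1,4)→(4,1,5)
−f: reduced (well bottom): (4,1,5) with a≤c, −a<b≤a
flip sign back: reduced form of f is (-4,-1,-5)
g: flip: (5,1,4)→(4,-1,5)
g: reduced (well bottom): (4,-1,5) with a≤c, −a<b≤a
reduced forms (-4, -1, -5) vs (4, -1, 5) ⇒ inequivalent

no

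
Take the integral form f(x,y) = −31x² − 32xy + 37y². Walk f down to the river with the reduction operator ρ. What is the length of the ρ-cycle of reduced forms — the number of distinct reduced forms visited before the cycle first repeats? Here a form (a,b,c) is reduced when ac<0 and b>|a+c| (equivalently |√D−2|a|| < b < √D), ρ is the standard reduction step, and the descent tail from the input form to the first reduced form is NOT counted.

D = 5612, ⌊√D⌋ = 74
descent: ρ → (37,32,-31)  [lands on river]
river: ρ → (-31,30,38)
river: ρ → (38,46,-23)
river: ρ → (-23,46,38)
river: ρ → (38,30,-31)
river: ρ → (-31,32,37)
river: ρ → (37,42,-26)
river: ρ → (-26,62,17)
river: ρ → (17,74,-2)
river: ρ → (-2,74,17)
river: ρ → (17,62,-26)
river: ρ → (-26,42,37)
ρ-cycle length = 12 (tail of 1 descent step not counted)

12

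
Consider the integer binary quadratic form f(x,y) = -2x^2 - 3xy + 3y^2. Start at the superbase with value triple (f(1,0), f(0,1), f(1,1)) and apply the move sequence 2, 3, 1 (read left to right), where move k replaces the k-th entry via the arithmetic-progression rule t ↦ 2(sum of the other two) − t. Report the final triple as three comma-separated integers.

start (-2,3,-2) = (f(1,0),f(0,1),f(1,1))
replace slot 2: 2·((-2)+(-2)) − 3 = -11 → (-2,-11,-2)
replace slot 3: 2·((-2)+(-11)) − (-2) = -24 → (-2,-11,-24)
replace slot 1: 2·((-11)+(-24)) − (-2) = -68 → (-68,-11,-24)

-68,-11,-24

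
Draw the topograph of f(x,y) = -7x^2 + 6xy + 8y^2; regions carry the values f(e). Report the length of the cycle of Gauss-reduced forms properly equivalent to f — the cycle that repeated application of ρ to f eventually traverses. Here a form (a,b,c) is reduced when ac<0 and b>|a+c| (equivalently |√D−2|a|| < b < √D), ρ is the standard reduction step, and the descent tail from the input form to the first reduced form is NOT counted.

D = 260, ⌊√D⌋ = 16
river: ρ → (8,10,-5)
river: ρ → (-5,10,8)
river: ρ → (8,6,-7)
river: ρ → (-7,8,7)
river: ρ → (7,6,-8)
river: ρ → (-8,10,5)
river: ρ → (5,10,-8)
river: ρ → (-8,6,7)
river: ρ → (7,8,-7)
river: ρ → (-7,6,8)
ρ-cycle length = 10 (tail of 0 descent steps not counted)

10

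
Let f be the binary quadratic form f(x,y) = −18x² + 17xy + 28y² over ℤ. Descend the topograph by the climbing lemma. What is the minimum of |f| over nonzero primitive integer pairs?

river: ρ → (28,39,-7)
river: ρ → (-7,45,10)
river: ρ → (10,35,-27)
river: ρ → (-27,19,18)
river: ρ → (18,17,-28)
river: ρ → (-28,39,7)
river: ρ → (7,45,-10)
river: ρ → (-10,35,27)
river: ρ → (27,19,-18)
river: ρ → (-18,17,28)
closes: descent 0, river 10
min |a| on river = 7

7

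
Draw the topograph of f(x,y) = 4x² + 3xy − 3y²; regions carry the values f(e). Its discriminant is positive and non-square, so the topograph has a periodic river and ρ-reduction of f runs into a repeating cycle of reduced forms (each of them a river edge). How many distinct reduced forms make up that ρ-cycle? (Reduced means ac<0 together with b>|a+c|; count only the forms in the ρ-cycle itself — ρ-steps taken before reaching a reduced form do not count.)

D = 57, ⌊√D⌋ = 7
river: ρ → (-3,3,4)
river: ρ → (4,5,-2)
river: ρ → (-2,7,1)
river: ρ → (1,7,-2)
river: ρ → (-2,5,4)
river: ρ → (4,3,-3)
ρ-cycle length = 6 (tail of 0 descent steps not counted)

6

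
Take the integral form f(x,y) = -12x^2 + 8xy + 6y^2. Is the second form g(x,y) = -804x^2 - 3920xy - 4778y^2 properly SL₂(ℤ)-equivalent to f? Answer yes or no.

D₁ = 352, D₂ = 352
river cycle of f (length 6): (6, 16, -4), (-4, 16, 6), (6, 8, -12), (-12, 16, 2), (2, 16, -12), (-12, 8, 6)
river cycle of g (length 6): (-12, 8, 6), (6, 16, -4), (-4, 16, 6), (6, 8, -12), (-12, 16, 2), (2, 16, -12)
cycles coincide ⇒ equivalent

yes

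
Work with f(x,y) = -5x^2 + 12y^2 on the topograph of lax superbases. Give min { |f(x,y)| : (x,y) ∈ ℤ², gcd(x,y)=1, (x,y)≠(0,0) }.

descent: ρ → (12,0,-5)
descent: ρ → (-5,10,7)  [lands on river]
river: ρ → (7,4,-8)
river: ρ → (-8,12,3)
river: ρ → (3,12,-8)
river: ρ → (-8,4,7)
river: ρ → (7,10,-5)
closes: descent 2, river 6
min |a| on river = 3

3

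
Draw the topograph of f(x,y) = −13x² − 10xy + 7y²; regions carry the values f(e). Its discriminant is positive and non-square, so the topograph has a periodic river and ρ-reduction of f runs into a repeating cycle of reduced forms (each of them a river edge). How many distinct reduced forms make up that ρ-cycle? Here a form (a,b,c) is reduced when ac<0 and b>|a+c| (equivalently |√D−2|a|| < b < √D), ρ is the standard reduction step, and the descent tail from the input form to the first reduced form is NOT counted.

D = 464, ⌊√D⌋ = 21
descent: ρ → (7,10,-13)  [lands on river]
river: ρ → (-13,16,4)
river: ρ → (4,16,-13)
river: ρ → (-13,10,7)
river: ρ → (7,18,-5)
river: ρ → (-5,12,16)
river: ρ → (16,20,-1)
river: ρ → (-1,20,16)
river: ρ → (16,12,-5)
river: ρ → (-5,18,7)
ρ-cycle length = 10 (tail of 1 descent step not counted)

10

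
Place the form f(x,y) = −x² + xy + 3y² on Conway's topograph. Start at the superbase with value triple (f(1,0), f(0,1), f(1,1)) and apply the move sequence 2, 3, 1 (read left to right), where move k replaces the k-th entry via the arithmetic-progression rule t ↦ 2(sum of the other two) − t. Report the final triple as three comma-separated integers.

start (-1,3,3) = (f(1,0),f(0,1),f(1,1))
replace slot 2: 2·((-1)+3) − 3 = 1 → (-1,1,3)
replace slot 3: 2·((-1)+1) − 3 = -3 → (-1,1,-3)
replace slot 1: 2·(1+(-3)) − (-1) = -3 → (-3,1,-3)

-3,1,-3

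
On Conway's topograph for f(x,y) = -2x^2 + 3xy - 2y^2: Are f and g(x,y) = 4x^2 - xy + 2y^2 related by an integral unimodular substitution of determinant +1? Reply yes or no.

D₁ = -7, D₂ = -31
discriminants differ ⇒ not SL₂(ℤ)-equivalent

no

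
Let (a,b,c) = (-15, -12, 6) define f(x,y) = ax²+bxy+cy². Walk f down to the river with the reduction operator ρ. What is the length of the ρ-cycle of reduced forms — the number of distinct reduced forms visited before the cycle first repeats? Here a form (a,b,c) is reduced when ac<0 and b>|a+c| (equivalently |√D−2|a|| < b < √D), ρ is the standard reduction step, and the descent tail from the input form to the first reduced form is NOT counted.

D = 504, ⌊√D⌋ = 22
descent: ρ → (6,12,-15)  [lands on river]
river: ρ → (-15,18,3)
river: ρ → (3,18,-15)
river: ρ → (-15,12,6)
ρ-cycle length = 4 (tail of 1 descent step not counted)

4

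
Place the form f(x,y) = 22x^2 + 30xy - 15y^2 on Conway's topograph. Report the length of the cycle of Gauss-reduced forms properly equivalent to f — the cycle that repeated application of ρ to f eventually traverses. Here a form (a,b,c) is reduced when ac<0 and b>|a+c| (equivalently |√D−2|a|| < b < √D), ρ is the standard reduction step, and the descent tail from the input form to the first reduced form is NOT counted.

D = 2220, ⌊√D⌋ = 47
river: ρ → (-15,30,22)
river: ρ → (22,14,-23)
river: ρ → (-23,32,13)
river: ρ → (13,46,-2)
river: ρ → (-2,46,13)
river: ρ → (13,32,-23)
river: ρ → (-23,14,22)
river: ρ → (22,30,-15)
ρ-cycle length = 8 (tail of 0 descent steps not counted)

8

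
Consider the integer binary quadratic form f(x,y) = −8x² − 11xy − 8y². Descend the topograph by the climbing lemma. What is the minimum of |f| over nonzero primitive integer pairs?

translate: b→-5 (≡11 mod 16), so (8,11,8)→(8,-5,5)
flip: (8,-5,5)→(5,5,8)
reduced (well bottom): (5,5,8) with a≤c, −a<b≤a
well minimum |f| = |-5| = 5 (negative-definite)

5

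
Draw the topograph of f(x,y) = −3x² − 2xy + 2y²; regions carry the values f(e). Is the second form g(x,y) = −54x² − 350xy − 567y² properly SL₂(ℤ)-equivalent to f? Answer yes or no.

D₁ = 28, D₂ = 28
river cycle of f (length 4): (2, 2, -3), (-3, 4, 1), (1, 4, -3), (-3, 2, 2)
river cycle of g (length 4): (-3, 2, 2), (2, 2, -3), (-3, 4, 1), (1, 4, -3)
cycles coincide ⇒ equivalent

yes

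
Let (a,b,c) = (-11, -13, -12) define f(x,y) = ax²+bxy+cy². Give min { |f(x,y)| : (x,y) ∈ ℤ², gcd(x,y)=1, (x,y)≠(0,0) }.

translate: b→-9 (≡13 mod 22), so (11,13,12)→(11,-9,10)
flip: (11,-9,10)→(10,9,11)
reduced (well bottom): (10,9,11) with a≤c, −a<b≤a
well minimum |f| = |-10| = 10 (negative-definite)

10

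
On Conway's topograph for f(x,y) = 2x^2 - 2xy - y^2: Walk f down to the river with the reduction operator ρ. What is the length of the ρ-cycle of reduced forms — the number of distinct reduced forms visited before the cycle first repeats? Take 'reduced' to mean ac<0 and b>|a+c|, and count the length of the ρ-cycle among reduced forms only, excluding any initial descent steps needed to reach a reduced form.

D = 12, ⌊√D⌋ = 3
descent: ρ → (-1,2,2)  [lands on river]
river: ρ → (2,2,-1)
ρ-cycle length = 2 (tail of 1 descent step not counted)

2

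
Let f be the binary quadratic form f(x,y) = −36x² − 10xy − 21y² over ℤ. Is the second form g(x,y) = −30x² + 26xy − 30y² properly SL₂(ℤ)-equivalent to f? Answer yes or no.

D₁ = -2924, D₂ = -2924
f is negative-definite; reduce −f:
−f: flip: (36,10,21)→(21,-10,36)
−f: reduced (well bottom): (21,-10,36) with a≤c, −a<b≤a
flip sign back: reduced form of f is (-21,10,-36)
g is negative-definite; reduce −g:
−g: flip: (30,-26,30)→(30,26,30)
−g: reduced (well bottom): (30,26,30) with a≤c, −a<b≤a
flip sign back: reduced form of g is (-30,-26,-30)
reduced forms (-21, 10, -36) vs (-30, -26, -30) ⇒ inequivalent

no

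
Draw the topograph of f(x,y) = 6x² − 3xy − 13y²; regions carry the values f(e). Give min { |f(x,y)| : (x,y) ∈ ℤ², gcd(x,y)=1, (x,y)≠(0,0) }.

descent: ρ → (-13,3,6)
descent: ρ → (6,9,-10)  [lands on river]
river: ρ → (-10,11,5)
river: ρ → (5,9,-12)
river: ρ → (-12,15,2)
river: ρ → (2,17,-4)
river: ρ → (-4,15,6)
closes: descent 2, river 6
min |a| on river = 2

2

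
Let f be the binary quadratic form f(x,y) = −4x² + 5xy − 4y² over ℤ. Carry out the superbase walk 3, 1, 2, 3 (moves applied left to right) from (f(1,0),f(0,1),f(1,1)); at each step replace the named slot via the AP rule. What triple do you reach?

start (-4,-4,-3) = (f(1,0),f(0,1),f(1,1))
replace slot 3: 2·((-4)+(-4)) − (-3) = -13 → (-4,-4,-13)
replace slot 1: 2·((-4)+(-13)) − (-4) = -30 → (-30,-4,-13)
replace slot 2: 2·((-30)+(-13)) − (-4) = -82 → (-30,-82,-13)
replace slot 3: 2·((-30)+(-82)) − (-13) = -211 → (-30,-82,-211)

-30,-82,-211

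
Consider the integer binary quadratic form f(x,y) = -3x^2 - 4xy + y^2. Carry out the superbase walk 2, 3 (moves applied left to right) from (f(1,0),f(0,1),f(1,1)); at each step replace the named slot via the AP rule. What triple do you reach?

start (-3,1,-6) = (f(1,0),f(0,1),f(1,1))
replace slot 2: 2·((-3)+(-6)) − 1 = -19 → (-3,-19,-6)
replace slot 3: 2·((-3)+(-19)) − (-6) = -38 → (-3,-19,-38)

-3,-19,-38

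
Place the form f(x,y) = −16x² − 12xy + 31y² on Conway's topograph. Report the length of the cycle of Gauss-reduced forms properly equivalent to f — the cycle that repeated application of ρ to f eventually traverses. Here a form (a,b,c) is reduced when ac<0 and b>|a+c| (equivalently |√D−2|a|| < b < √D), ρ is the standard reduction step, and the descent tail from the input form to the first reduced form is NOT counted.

D = 2128, ⌊√D⌋ = 46
descent: ρ → (31,12,-16)
descent: ρ → (-16,20,27)  [lands on river]
river: ρ → (27,34,-9)
river: ρ → (-9,38,19)
river: ρ → (19,38,-9)
river: ρ → (-9,34,27)
river: ρ → (27,20,-16)
river: ρ → (-16,44,3)
river: ρ → (3,46,-1)
river: ρ → (-1,46,3)
river: ρ → (3,44,-16)
ρ-cycle length = 10 (tail of 2 descent steps not counted)

10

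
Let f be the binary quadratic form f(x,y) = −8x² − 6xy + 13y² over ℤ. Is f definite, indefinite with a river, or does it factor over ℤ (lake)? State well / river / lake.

D = b²−4ac = (-6)² − 4·(-8)·13 = 452
D > 0 non-square ⇒ indefinite ⇒ periodic river

river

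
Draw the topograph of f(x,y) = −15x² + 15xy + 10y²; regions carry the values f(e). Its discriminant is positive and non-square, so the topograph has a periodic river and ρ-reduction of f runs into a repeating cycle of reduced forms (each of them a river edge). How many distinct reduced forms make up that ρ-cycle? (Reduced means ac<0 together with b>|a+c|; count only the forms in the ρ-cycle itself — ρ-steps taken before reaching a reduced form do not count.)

D = 825, ⌊√D⌋ = 28
river: ρ → (10,25,-5)
river: ρ → (-5,25,10)
river: ρ → (10,15,-15)
river: ρ → (-15,15,10)
ρ-cycle length = 4 (tail of 0 descent steps not counted)

4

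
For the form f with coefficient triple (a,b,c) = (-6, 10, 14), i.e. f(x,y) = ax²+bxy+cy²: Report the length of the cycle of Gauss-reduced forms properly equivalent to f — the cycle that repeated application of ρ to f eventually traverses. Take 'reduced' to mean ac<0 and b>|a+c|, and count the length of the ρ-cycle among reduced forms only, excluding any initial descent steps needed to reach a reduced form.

D = 436, ⌊√D⌋ = 20
river: ρ → (14,18,-2)
river: ρ → (-2,18,14)
river: ρ → (14,10,-6)
river: ρ → (-6,14,10)
river: ρ → (10,6,-10)
river: ρ → (-10,14,6)
river: ρ → (6,10,-14)
river: ρ → (-14,18,2)
river: ρ → (2,18,-14)
river: ρ → (-14,10,6)
river: ρ → (6,14,-10)
river: ρ → (-10,6,10)
river: ρ → (10,14,-6)
river: ρ → (-6,10,14)
ρ-cycle length = 14 (tail of 0 descent steps not counted)

14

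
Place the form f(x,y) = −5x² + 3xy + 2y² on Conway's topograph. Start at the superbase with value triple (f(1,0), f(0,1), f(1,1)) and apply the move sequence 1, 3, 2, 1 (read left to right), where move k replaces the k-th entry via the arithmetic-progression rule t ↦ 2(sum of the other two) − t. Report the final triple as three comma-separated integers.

start (-5,2,0) = (f(1,0),f(0,1),f(1,1))
replace slot 1: 2·(2+0) − (-5) = 9 → (9,2,0)
replace slot 3: 2·(9+2) − 0 = 22 → (9,2,22)
replace slot 2: 2·(9+22) − 2 = 60 → (9,60,22)
replace slot 1: 2·(60+22) − 9 = 155 → (155,60,22)

155,60,22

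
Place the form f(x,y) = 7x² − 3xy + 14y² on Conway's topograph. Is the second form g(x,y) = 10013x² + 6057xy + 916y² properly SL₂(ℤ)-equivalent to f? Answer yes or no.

D₁ = -383, D₂ = -383
f: reduced (well bottom): (7,-3,14) with a≤c, −a<b≤a
g: flip: (10013,6057,916)→(916,-6057,10013)
g: translate: b→-561 (≡-6057 mod 1832), so (916,-6057,10013)→(916,-561,86)
g: flip: (916,-561,86)→(86,561,916)
g: translate: b→45 (≡561 mod 172), so (86,561,916)→(86,45,7)
g: flip: (86,45,7)→(7,-45,86)
g: translate: b→-3 (≡-45 mod 14), so (7,-45,86)→(7,-3,14)
g: reduced (well bottom): (7,-3,14) with a≤c, −a<b≤a
reduced forms (7, -3, 14) vs (7, -3, 14) ⇒ equivalent

yes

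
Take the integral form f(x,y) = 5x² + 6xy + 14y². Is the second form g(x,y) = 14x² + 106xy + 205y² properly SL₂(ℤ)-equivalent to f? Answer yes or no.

D₁ = -244, D₂ = -244
f: translate: b→-4 (≡6 mod 10), so (5,6,14)→(5,-4,13)
f: reduced (well bottom): (5,-4,13) with a≤c, −a<b≤a
g: translate: b→-6 (≡106 mod 28), so (14,106,205)→(14,-6,5)
g: flip: (14,-6,5)→(5,6,14)
g: translate: b→-4 (≡6 mod 10), so (5,6,14)→(5,-4,13)
g: reduced (well bottom): (5,-4,13) with a≤c, −a<b≤a
reduced forms (5, -4, 13) vs (5, -4, 13) ⇒ equivalent

yes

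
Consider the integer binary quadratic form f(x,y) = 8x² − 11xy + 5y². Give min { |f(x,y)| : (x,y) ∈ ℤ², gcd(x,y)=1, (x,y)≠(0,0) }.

translate: b→5 (≡-11 mod 16), so (8,-11,5)→(8,5,2)
flip: (8,5,2)→(2,-5,8)
translate: b→-1 (≡-5 mod 4), so (2,-5,8)→(2,-1,5)
reduced (well bottom): (2,-1,5) with a≤c, −a<b≤a
well minimum = a = 2

2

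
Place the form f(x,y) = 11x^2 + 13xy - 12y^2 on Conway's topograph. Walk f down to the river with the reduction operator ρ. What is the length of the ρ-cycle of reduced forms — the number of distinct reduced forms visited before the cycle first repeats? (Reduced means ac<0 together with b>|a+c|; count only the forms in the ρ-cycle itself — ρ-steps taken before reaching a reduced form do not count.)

D = 697, ⌊√D⌋ = 26
river: ρ → (-12,11,12)
river: ρ → (12,13,-11)
river: ρ → (-11,9,14)
river: ρ → (14,19,-6)
river: ρ → (-6,17,17)
river: ρ → (17,17,-6)
river: ρ → (-6,19,14)
river: ρ → (14,9,-11)
river: ρ → (-11,13,12)
river: ρ → (12,11,-12)
river: ρ → (-12,13,11)
river: ρ → (11,9,-14)
river: ρ → (-14,19,6)
river: ρ → (6,17,-17)
river: ρ → (-17,17,6)
river: ρ → (6,19,-14)
river: ρ → (-14,9,11)
river: ρ → (11,13,-12)
ρ-cycle length = 18 (tail of 0 descent steps not counted)

18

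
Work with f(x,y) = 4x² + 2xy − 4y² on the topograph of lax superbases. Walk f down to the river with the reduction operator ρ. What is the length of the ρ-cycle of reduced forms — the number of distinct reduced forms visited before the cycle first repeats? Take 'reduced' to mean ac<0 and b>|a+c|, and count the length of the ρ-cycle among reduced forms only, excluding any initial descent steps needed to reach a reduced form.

D = 68, ⌊√D⌋ = 8
river: ρ → (-4,6,2)
river: ρ → (2,6,-4)
river: ρ → (-4,2,4)
river: ρ → (4,6,-2)
river: ρ → (-2,6,4)
river: ρ → (4,2,-4)
ρ-cycle length = 6 (tail of 0 descent steps not counted)

6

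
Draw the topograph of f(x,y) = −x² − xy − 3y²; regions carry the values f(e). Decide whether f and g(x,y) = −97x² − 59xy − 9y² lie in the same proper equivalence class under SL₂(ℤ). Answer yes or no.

D₁ = -11, D₂ = -11
f is negative-definite; reduce −f:
−f: reduced (well bottom): (1,1,3) with a≤c, −a<b≤a
flip sign back: reduced form of f is (-1,-1,-3)
g is negative-definite; reduce −g:
−g: flip: (97,59,9)→(9,-59,97)
−g: translate: b→-5 (≡-59 mod 18), so (9,-59,97)→(9,-5,1)
−g: flip: (9,-5,1)→(1,5,9)
−g: translate: b→1 (≡5 mod 2), so (1,5,9)→(1,1,3)
−g: reduced (well bottom): (1,1,3) with a≤c, −a<b≤a
flip sign back: reduced form of g is (-1,-1,-3)
reduced forms (-1, -1, -3) vs (-1, -1, -3) ⇒ equivalent

yes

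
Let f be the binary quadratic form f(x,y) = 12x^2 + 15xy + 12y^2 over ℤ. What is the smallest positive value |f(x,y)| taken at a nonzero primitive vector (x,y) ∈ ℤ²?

translate: b→-9 (≡15 mod 24), so (12,15,12)→(12,-9,9)
flip: (12,-9,9)→(9,9,12)
reduced (well bottom): (9,9,12) with a≤c, −a<b≤a
well minimum = a = 9

9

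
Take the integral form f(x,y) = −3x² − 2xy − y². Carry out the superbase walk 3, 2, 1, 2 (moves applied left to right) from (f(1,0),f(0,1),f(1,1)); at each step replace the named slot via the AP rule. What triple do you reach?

start (-3,-1,-6) = (f(1,0),f(0,1),f(1,1))
replace slot 3: 2·((-3)+(-1)) − (-6) = -2 → (-3,-1,-2)
replace slot 2: 2·((-3)+(-2)) − (-1) = -9 → (-3,-9,-2)
replace slot 1: 2·((-9)+(-2)) − (-3) = -19 → (-19,-9,-2)
replace slot 2: 2·((-19)+(-2)) − (-9) = -33 → (-19,-33,-2)

-19,-33,-2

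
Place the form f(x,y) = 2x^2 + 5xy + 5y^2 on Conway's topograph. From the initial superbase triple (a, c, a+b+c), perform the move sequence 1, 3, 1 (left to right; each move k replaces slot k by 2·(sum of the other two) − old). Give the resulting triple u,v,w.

start (2,5,12) = (f(1,0),f(0,1),f(1,1))
replace slot 1: 2·(5+12) − 2 = 32 → (32,5,12)
replace slot 3: 2·(32+5) − 12 = 62 → (32,5,62)
replace slot 1: 2·(5+62) − 32 = 102 → (102,5,62)

102,5,62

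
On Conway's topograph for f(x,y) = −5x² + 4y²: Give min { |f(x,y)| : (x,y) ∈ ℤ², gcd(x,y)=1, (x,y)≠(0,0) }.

descent: ρ → (4,8,-1)  [lands on river]
river: ρ → (-1,8,4)
closes: descent 1, river 2
min |a| on river = 1

1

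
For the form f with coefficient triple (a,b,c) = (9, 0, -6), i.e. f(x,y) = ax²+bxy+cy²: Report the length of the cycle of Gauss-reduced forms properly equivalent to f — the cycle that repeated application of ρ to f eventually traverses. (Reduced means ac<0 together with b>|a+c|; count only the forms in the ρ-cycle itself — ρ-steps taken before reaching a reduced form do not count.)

D = 216, ⌊√D⌋ = 14
descent: ρ → (-6,12,3)  [lands on river]
river: ρ → (3,12,-6)
ρ-cycle length = 2 (tail of 1 descent step not counted)

2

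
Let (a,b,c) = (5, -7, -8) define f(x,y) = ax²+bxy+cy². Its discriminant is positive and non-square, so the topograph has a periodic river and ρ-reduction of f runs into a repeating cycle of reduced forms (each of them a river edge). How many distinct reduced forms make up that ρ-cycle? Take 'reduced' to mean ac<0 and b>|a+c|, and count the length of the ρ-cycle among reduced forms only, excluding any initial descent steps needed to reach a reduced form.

D = 209, ⌊√D⌋ = 14
descent: ρ → (-8,7,5)  [lands on river]
river: ρ → (5,13,-2)
river: ρ → (-2,11,11)
river: ρ → (11,11,-2)
river: ρ → (-2,13,5)
river: ρ → (5,7,-8)
river: ρ → (-8,9,4)
river: ρ → (4,7,-10)
river: ρ → (-10,13,1)
river: ρ → (1,13,-10)
river: ρ → (-10,7,4)
river: ρ → (4,9,-8)
ρ-cycle length = 12 (tail of 1 descent step not counted)

12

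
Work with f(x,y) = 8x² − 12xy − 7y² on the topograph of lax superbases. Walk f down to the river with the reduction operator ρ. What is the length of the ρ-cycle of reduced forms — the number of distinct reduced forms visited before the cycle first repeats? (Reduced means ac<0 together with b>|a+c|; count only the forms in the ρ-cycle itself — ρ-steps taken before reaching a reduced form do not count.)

D = 368, ⌊√D⌋ = 19
descent: ρ → (-7,12,8)  [lands on river]
river: ρ → (8,4,-11)
river: ρ → (-11,18,1)
river: ρ → (1,18,-11)
river: ρ → (-11,4,8)
river: ρ → (8,12,-7)
river: ρ → (-7,16,4)
river: ρ → (4,16,-7)
ρ-cycle length = 8 (tail of 1 descent step not counted)

8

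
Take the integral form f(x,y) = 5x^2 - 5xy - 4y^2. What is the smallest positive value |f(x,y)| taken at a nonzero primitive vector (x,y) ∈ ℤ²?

descent: ρ → (-4,5,5)  [lands on river]
river: ρ → (5,5,-4)
river: ρ → (-4,3,6)
river: ρ → (6,9,-1)
river: ρ → (-1,9,6)
river: ρ → (6,3,-4)
closes: descent 1, river 6
min |a| on river = 1

1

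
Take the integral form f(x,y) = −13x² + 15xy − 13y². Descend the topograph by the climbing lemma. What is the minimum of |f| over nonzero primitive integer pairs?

translate: b→11 (≡-15 mod 26), so (13,-15,13)→(13,11,11)
flip: (13,11,11)→(11,-11,13)
translate: b→11 (≡-11 mod 22), so (11,-11,13)→(11,11,13)
reduced (well bottom): (11,11,13) with a≤c, −a<b≤a
well minimum |f| = |-11| = 11 (negative-definite)

11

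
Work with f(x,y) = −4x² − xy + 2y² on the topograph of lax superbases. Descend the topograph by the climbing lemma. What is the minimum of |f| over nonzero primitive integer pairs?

descent: ρ → (2,5,-1)  [lands on river]
river: ρ → (-1,5,2)
river: ρ → (2,3,-3)
river: ρ → (-3,3,2)
closes: descent 1, river 4
min |a| on river = 1

1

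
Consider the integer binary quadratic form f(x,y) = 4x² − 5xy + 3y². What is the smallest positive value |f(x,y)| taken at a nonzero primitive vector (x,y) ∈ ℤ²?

translate: b→3 (≡-5 mod 8), so (4,-5,3)→(4,3,2)
flip: (4,3,2)→(2,-3,4)
translate: b→1 (≡-3 mod 4), so (2,-3,4)→(2,1,3)
reduced (well bottom): (2,1,3) with a≤c, −a<b≤a
well minimum = a = 2

2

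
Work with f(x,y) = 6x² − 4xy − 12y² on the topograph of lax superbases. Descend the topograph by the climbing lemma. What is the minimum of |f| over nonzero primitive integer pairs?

descent: ρ → (-12,4,6)
descent: ρ → (6,8,-10)  [lands on river]
river: ρ → (-10,12,4)
river: ρ → (4,12,-10)
river: ρ → (-10,8,6)
river: ρ → (6,16,-2)
river: ρ → (-2,16,6)
closes: descent 2, river 6
min |a| on river = 2

2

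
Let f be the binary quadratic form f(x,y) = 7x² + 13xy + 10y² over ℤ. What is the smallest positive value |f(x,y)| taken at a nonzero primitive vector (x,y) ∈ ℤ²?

translate: b→-1 (≡13 mod 14), so (7,13,10)→(7,-1,4)
flip: (7,-1,4)→(4,1,7)
reduced (well bottom): (4,1,7) with a≤c, −a<b≤a
well minimum = a = 4

4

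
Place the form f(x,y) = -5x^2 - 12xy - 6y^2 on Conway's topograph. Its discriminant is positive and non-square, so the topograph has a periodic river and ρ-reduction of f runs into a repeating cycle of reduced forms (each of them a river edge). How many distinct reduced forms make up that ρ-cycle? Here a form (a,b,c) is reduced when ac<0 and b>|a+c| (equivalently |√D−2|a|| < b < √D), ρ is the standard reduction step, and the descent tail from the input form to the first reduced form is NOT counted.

D = 24, ⌊√D⌋ = 4
descent: ρ → (-6,0,1)
descent: ρ → (1,4,-2)  [lands on river]
river: ρ → (-2,4,1)
ρ-cycle length = 2 (tail of 2 descent steps not counted)

2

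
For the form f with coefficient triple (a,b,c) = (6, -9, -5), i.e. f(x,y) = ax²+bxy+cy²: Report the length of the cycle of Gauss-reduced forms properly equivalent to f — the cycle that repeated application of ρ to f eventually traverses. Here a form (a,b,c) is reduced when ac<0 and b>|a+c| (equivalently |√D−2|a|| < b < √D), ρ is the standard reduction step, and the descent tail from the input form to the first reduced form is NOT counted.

D = 201, ⌊√D⌋ = 14
descent: ρ → (-5,9,6)  [lands on river]
river: ρ → (6,3,-8)
river: ρ → (-8,13,1)
river: ρ → (1,13,-8)
river: ρ → (-8,3,6)
river: ρ → (6,9,-5)
river: ρ → (-5,11,4)
river: ρ → (4,13,-2)
river: ρ → (-2,11,10)
river: ρ → (10,9,-3)
river: ρ → (-3,9,10)
river: ρ → (10,11,-2)
river: ρ → (-2,13,4)
river: ρ → (4,11,-5)
ρ-cycle length = 14 (tail of 1 descent step not counted)

14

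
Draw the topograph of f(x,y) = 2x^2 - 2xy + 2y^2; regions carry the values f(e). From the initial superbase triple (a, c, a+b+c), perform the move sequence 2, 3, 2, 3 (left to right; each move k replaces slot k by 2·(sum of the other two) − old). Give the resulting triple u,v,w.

start (2,2,2) = (f(1,0),f(0,1),f(1,1))
replace slot 2: 2·(2+2) − 2 = 6 → (2,6,2)
replace slot 3: 2·(2+6) − 2 = 14 → (2,6,14)
replace slot 2: 2·(2+14) − 6 = 26 → (2,26,14)
replace slot 3: 2·(2+26) − 14 = 42 → (2,26,42)

2,26,42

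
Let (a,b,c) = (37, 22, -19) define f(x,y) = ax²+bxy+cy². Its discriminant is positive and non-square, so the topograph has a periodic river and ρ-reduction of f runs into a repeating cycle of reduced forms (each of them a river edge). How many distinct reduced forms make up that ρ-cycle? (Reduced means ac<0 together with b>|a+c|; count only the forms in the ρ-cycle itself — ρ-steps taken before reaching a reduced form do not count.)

D = 3296, ⌊√D⌋ = 57
river: ρ → (-19,54,5)
river: ρ → (5,56,-8)
river: ρ → (-8,56,5)
river: ρ → (5,54,-19)
river: ρ → (-19,22,37)
river: ρ → (37,52,-4)
river: ρ → (-4,52,37)
river: ρ → (37,22,-19)
ρ-cycle length = 8 (tail of 0 descent steps not counted)

8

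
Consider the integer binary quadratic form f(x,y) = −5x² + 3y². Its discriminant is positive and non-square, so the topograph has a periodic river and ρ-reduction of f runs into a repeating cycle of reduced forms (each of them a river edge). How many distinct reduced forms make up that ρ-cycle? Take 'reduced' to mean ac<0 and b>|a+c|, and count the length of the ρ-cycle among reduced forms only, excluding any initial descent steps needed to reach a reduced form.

D = 60, ⌊√D⌋ = 7
descent: ρ → (3,6,-2)  [lands on river]
river: ρ → (-2,6,3)
ρ-cycle length = 2 (tail of 1 descent step not counted)

2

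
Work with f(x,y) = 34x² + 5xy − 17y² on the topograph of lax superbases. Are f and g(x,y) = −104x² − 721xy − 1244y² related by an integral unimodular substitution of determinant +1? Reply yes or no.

D₁ = 2337, D₂ = 2337
river cycle of f (length 24): (-17, 29, 22), (22, 15, -24), (-24, 33, 13), (13, 45, -6), (-6, 39, 34), (34, 29, -11), (-11, 37, 22), (22, 7, -26), (-26, 45, 3), (3, 45, -26), … (14 more)
river cycle of g (length 24): (-17, 29, 22), (22, 15, -24), (-24, 33, 13), (13, 45, -6), (-6, 39, 34), (34, 29, -11), (-11, 37, 22), (22, 7, -26), (-26, 45, 3), (3, 45, -26), … (14 more)
cycles coincide ⇒ equivalent

yes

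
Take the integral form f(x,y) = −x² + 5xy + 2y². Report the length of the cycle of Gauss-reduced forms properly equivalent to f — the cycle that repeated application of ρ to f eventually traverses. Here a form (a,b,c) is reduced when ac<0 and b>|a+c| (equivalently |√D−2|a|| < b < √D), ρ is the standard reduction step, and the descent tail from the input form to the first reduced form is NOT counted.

D = 33, ⌊√D⌋ = 5
river: ρ → (2,3,-3)
river: ρ → (-3,3,2)
river: ρ → (2,5,-1)
river: ρ → (-1,5,2)
ρ-cycle length = 4 (tail of 0 descent steps not counted)

4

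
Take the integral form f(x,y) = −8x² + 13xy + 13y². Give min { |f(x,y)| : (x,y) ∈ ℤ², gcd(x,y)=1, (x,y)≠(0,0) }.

river: ρ → (13,13,-8)
river: ρ → (-8,19,7)
river: ρ → (7,23,-2)
river: ρ → (-2,21,18)
river: ρ → (18,15,-5)
river: ρ → (-5,15,18)
river: ρ → (18,21,-2)
river: ρ → (-2,23,7)
river: ρ → (7,19,-8)
river: ρ → (-8,13,13)
closes: descent 0, river 10
min |a| on river = 2

2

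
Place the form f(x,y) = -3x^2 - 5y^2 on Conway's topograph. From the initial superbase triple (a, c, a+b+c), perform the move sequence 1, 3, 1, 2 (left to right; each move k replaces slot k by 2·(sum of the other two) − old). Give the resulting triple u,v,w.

start (-3,-5,-8) = (f(1,0),f(0,1),f(1,1))
replace slot 1: 2·((-5)+(-8)) − (-3) = -23 → (-23,-5,-8)
replace slot 3: 2·((-23)+(-5)) − (-8) = -48 → (-23,-5,-48)
replace slot 1: 2·((-5)+(-48)) − (-23) = -83 → (-83,-5,-48)
replace slot 2: 2·((-83)+(-48)) − (-5) = -257 → (-83,-257,-48)

-83,-257,-48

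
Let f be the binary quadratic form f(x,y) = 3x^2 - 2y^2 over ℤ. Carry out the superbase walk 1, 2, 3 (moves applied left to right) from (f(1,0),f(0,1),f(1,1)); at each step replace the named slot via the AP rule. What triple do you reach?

start (3,-2,1) = (f(1,0),f(0,1),f(1,1))
replace slot 1: 2·((-2)+1) − 3 = -5 → (-5,-2,1)
replace slot 2: 2·((-5)+1) − (-2) = -6 → (-5,-6,1)
replace slot 3: 2·((-5)+(-6)) − 1 = -23 → (-5,-6,-23)

-5,-6,-23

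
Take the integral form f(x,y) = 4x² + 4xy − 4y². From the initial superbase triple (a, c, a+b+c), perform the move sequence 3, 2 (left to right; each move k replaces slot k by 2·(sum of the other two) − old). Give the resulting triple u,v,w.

start (4,-4,4) = (f(1,0),f(0,1),f(1,1))
replace slot 3: 2·(4+(-4)) − 4 = -4 → (4,-4,-4)
replace slot 2: 2·(4+(-4)) − (-4) = 4 → (4,4,-4)

4,4,-4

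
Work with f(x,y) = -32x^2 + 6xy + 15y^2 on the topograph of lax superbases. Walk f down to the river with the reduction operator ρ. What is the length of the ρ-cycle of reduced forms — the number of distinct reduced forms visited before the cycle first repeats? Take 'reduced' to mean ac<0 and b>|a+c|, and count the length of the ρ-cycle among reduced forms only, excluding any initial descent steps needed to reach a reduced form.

D = 1956, ⌊√D⌋ = 44
descent: ρ → (15,24,-23)  [lands on river]
river: ρ → (-23,22,16)
river: ρ → (16,42,-3)
river: ρ → (-3,42,16)
river: ρ → (16,22,-23)
river: ρ → (-23,24,15)
river: ρ → (15,36,-11)
river: ρ → (-11,30,24)
river: ρ → (24,18,-17)
river: ρ → (-17,16,25)
river: ρ → (25,34,-8)
river: ρ → (-8,30,33)
river: ρ → (33,36,-5)
river: ρ → (-5,44,1)
river: ρ → (1,44,-5)
river: ρ → (-5,36,33)
river: ρ → (33,30,-8)
river: ρ → (-8,34,25)
river: ρ → (25,16,-17)
river: ρ → (-17,18,24)
river: ρ → (24,30,-11)
river: ρ → (-11,36,15)
ρ-cycle length = 22 (tail of 1 descent step not counted)

22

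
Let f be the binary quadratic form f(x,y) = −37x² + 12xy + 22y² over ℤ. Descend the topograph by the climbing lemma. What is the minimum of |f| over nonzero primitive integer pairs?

descent: ρ → (22,32,-27)  [lands on river]
river: ρ → (-27,22,27)
river: ρ → (27,32,-22)
river: ρ → (-22,56,3)
river: ρ → (3,58,-3)
river: ρ → (-3,56,22)
closes: descent 1, river 6
min |a| on river = 3

3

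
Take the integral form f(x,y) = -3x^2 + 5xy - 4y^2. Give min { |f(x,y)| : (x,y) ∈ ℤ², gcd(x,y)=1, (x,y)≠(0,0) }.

translate: b→1 (≡-5 mod 6), so (3,-5,4)→(3,1,2)
flip: (3,1,2)→(2,-1,3)
reduced (well bottom): (2,-1,3) with a≤c, −a<b≤a
well minimum |f| = |-2| = 2 (negative-definite)

2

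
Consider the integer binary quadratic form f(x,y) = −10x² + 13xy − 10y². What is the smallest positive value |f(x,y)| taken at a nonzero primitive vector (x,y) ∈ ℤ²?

translate: b→7 (≡-13 mod 20), so (10,-13,10)→(10,7,7)
flip: (10,7,7)→(7,-7,10)
translate: b→7 (≡-7 mod 14), so (7,-7,10)→(7,7,10)
reduced (well bottom): (7,7,10) with a≤c, −a<b≤a
well minimum |f| = |-7| = 7 (negative-definite)

7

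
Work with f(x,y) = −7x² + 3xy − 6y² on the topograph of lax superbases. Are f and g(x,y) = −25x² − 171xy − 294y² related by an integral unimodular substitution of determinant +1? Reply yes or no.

D₁ = -159, D₂ = -159
f is negative-definite; reduce −f:
−f: flip: (7,-3,6)→(6,3,7)
−f: reduced (well bottom): (6,3,7) with a≤c, −a<b≤a
flip sign back: reduced form of f is (-6,-3,-7)
g is negative-definite; reduce −g:
−g: translate: b→21 (≡171 mod 50), so (25,171,294)→(25,21,6)
−g: flip: (25,21,6)→(6,-21,25)
−g: translate: b→3 (≡-21 mod 12), so (6,-21,25)→(6,3,7)
−g: reduced (well bottom): (6,3,7) with a≤c, −a<b≤a
flip sign back: reduced form of g is (-6,-3,-7)
reduced forms (-6, -3, -7) vs (-6, -3, -7) ⇒ equivalent

yes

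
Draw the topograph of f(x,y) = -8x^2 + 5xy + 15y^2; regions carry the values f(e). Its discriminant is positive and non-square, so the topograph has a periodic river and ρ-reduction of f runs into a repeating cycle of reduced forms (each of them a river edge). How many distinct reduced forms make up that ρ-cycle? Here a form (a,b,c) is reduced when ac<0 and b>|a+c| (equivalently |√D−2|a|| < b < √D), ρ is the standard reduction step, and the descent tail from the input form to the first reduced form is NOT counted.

D = 505, ⌊√D⌋ = 22
descent: ρ → (15,-5,-8)
descent: ρ → (-8,21,2)  [lands on river]
river: ρ → (2,19,-18)
river: ρ → (-18,17,3)
river: ρ → (3,19,-12)
river: ρ → (-12,5,10)
river: ρ → (10,15,-7)
river: ρ → (-7,13,12)
river: ρ → (12,11,-8)
ρ-cycle length = 8 (tail of 2 descent steps not counted)

8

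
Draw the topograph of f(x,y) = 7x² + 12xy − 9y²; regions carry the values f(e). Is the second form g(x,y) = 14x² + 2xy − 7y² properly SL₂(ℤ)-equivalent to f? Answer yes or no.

D₁ = 396, D₂ = 396
river cycle of f (length 4): (-9, 6, 10), (10, 14, -5), (-5, 16, 7), (7, 12, -9)
river cycle of g (length 4): (-7, 12, 9), (9, 6, -10), (-10, 14, 5), (5, 16, -7)
cycles differ ⇒ inequivalent

no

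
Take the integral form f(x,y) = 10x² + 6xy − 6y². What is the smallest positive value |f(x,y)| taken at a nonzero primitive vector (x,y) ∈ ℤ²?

river: ρ → (-6,6,10)
river: ρ → (10,14,-2)
river: ρ → (-2,14,10)
river: ρ → (10,6,-6)
closes: descent 0, river 4
min |a| on river = 2

2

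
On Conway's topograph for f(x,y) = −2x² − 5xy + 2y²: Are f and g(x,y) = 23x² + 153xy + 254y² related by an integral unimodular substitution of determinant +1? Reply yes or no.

D₁ = 41, D₂ = 41
river cycle of f (length 10): (2, 5, -2), (-2, 3, 4), (4, 5, -1), (-1, 5, 4), (4, 3, -2), (-2, 5, 2), (2, 3, -4), (-4, 5, 1), (1, 5, -4), (-4, 3, 2)
river cycle of g (length 10): (2, 5, -2), (-2, 3, 4), (4, 5, -1), (-1, 5, 4), (4, 3, -2), (-2, 5, 2), (2, 3, -4), (-4, 5, 1), (1, 5, -4), (-4, 3, 2)
cycles coincide ⇒ equivalent

yes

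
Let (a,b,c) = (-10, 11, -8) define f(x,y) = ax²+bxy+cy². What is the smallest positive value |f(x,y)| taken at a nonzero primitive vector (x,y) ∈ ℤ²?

translate: b→9 (≡-11 mod 20), so (10,-11,8)→(10,9,7)
flip: (10,9,7)→(7,-9,10)
translate: b→5 (≡-9 mod 14), so (7,-9,10)→(7,5,8)
reduced (well bottom): (7,5,8) with a≤c, −a<b≤a
well minimum |f| = |-7| = 7 (negative-definite)

7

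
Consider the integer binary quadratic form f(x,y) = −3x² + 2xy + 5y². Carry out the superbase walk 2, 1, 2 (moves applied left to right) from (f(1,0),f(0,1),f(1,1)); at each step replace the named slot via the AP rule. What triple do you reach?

start (-3,5,4) = (f(1,0),f(0,1),f(1,1))
replace slot 2: 2·((-3)+4) − 5 = -3 → (-3,-3,4)
replace slot 1: 2·((-3)+4) − (-3) = 5 → (5,-3,4)
replace slot 2: 2·(5+4) − (-3) = 21 → (5,21,4)

5,21,4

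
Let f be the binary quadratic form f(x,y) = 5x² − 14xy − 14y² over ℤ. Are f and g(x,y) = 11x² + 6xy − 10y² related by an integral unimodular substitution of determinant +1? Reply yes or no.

D₁ = 476, D₂ = 476
river cycle of f (length 8): (-14, 14, 5), (5, 16, -11), (-11, 6, 10), (10, 14, -7), (-7, 14, 10), (10, 6, -11), (-11, 16, 5), (5, 14, -14)
river cycle of g (length 8): (-10, 14, 7), (7, 14, -10), (-10, 6, 11), (11, 16, -5), (-5, 14, 14), (14, 14, -5), (-5, 16, 11), (11, 6, -10)
cycles differ ⇒ inequivalent

no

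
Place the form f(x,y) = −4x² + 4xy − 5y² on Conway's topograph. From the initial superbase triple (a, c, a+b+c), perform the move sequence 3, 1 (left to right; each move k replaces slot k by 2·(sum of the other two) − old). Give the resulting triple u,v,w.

start (-4,-5,-5) = (f(1,0),f(0,1),f(1,1))
replace slot 3: 2·((-4)+(-5)) − (-5) = -13 → (-4,-5,-13)
replace slot 1: 2·((-5)+(-13)) − (-4) = -32 → (-32,-5,-13)

-32,-5,-13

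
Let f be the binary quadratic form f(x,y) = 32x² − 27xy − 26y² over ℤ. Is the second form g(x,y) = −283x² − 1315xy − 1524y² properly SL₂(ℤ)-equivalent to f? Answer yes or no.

D₁ = 4057, D₂ = 4057
river cycle of f (length 162): (-26, 27, 32), (32, 37, -21), (-21, 47, 22), (22, 41, -27), (-27, 13, 36), (36, 59, -4), (-4, 61, 21), (21, 23, -42), (-42, 61, 2), (2, 63, -11), … (152 more)
river cycle of g (length 162): (-26, 27, 32), (32, 37, -21), (-21, 47, 22), (22, 41, -27), (-27, 13, 36), (36, 59, -4), (-4, 61, 21), (21, 23, -42), (-42, 61, 2), (2, 63, -11), … (152 more)
cycles coincide ⇒ equivalent

yes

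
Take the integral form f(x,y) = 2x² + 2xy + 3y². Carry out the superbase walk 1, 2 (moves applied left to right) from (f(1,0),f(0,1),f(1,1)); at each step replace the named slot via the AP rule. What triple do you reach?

start (2,3,7) = (f(1,0),f(0,1),f(1,1))
replace slot 1: 2·(3+7) − 2 = 18 → (18,3,7)
replace slot 2: 2·(18+7) − 3 = 47 → (18,47,7)

18,47,7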